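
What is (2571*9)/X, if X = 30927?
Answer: 7713/10309 ≈ 0.74818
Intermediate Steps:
(2571*9)/X = (2571*9)/30927 = 23139*(1/30927) = 7713/10309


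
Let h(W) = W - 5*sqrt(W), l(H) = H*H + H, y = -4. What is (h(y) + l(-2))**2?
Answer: -96 + 40*I ≈ -96.0 + 40.0*I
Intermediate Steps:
l(H) = H + H**2 (l(H) = H**2 + H = H + H**2)
(h(y) + l(-2))**2 = ((-4 - 10*I) - 2*(1 - 2))**2 = ((-4 - 10*I) - 2*(-1))**2 = ((-4 - 10*I) + 2)**2 = (-2 - 10*I)**2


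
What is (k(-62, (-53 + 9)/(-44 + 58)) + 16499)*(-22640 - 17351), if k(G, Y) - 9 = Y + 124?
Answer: -665004626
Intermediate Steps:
k(G, Y) = 133 + Y (k(G, Y) = 9 + (Y + 124) = 9 + (124 + Y) = 133 + Y)
(k(-62, (-53 + 9)/(-44 + 58)) + 16499)*(-22640 - 17351) = ((133 + (-53 + 9)/(-44 + 58)) + 16499)*(-22640 - 17351) = ((133 - 44/14) + 16499)*(-39991) = ((133 - 44*1/14) + 16499)*(-39991) = ((133 - 22/7) + 16499)*(-39991) = (909/7 + 16499)*(-39991) = (116402/7)*(-39991) = -665004626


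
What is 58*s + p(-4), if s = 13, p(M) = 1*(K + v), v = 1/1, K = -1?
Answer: 754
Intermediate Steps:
v = 1
p(M) = 0 (p(M) = 1*(-1 + 1) = 1*0 = 0)
58*s + p(-4) = 58*13 + 0 = 754 + 0 = 754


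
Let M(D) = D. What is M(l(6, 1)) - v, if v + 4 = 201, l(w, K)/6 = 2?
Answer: -185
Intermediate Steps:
l(w, K) = 12 (l(w, K) = 6*2 = 12)
v = 197 (v = -4 + 201 = 197)
M(l(6, 1)) - v = 12 - 1*197 = 12 - 197 = -185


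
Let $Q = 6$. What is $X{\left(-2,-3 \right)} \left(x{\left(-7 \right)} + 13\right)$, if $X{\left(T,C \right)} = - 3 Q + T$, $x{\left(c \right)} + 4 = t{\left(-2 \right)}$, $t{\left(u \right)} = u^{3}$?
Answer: $-20$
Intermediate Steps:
$x{\left(c \right)} = -12$ ($x{\left(c \right)} = -4 + \left(-2\right)^{3} = -4 - 8 = -12$)
$X{\left(T,C \right)} = -18 + T$ ($X{\left(T,C \right)} = \left(-3\right) 6 + T = -18 + T$)
$X{\left(-2,-3 \right)} \left(x{\left(-7 \right)} + 13\right) = \left(-18 - 2\right) \left(-12 + 13\right) = \left(-20\right) 1 = -20$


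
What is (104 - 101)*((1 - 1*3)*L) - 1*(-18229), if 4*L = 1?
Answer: 36455/2 ≈ 18228.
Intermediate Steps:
L = 1/4 (L = (1/4)*1 = 1/4 ≈ 0.25000)
(104 - 101)*((1 - 1*3)*L) - 1*(-18229) = (104 - 101)*((1 - 1*3)*(1/4)) - 1*(-18229) = 3*((1 - 3)*(1/4)) + 18229 = 3*(-2*1/4) + 18229 = 3*(-1/2) + 18229 = -3/2 + 18229 = 36455/2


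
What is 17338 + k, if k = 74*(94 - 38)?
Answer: 21482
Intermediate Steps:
k = 4144 (k = 74*56 = 4144)
17338 + k = 17338 + 4144 = 21482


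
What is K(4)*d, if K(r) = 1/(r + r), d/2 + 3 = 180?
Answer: 177/4 ≈ 44.250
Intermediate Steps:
d = 354 (d = -6 + 2*180 = -6 + 360 = 354)
K(r) = 1/(2*r)
K(4)*d = ((½)/4)*354 = ((½)*(¼))*354 = (⅛)*354 = 177/4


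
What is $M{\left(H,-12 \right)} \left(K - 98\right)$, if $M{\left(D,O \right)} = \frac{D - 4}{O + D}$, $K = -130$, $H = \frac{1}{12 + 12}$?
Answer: $- \frac{21660}{287} \approx -75.47$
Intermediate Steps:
$H = \frac{1}{24} \approx 0.041667$
$M{\left(D,O \right)} = \frac{-4 + D}{D + O}$
$M{\left(H,-12 \right)} \left(K - 98\right) = \frac{-4 + \frac{1}{24}}{\frac{1}{24} - 12} \left(-130 - 98\right) = \frac{1}{- \frac{287}{24}} \left(- \frac{95}{24}\right) \left(-228\right) = \left(- \frac{24}{287}\right) \left(- \frac{95}{24}\right) \left(-228\right) = \frac{95}{287} \left(-228\right) = - \frac{21660}{287}$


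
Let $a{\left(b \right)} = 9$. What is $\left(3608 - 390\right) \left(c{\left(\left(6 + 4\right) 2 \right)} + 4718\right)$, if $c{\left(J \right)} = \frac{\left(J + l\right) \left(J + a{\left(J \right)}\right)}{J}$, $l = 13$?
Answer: $\frac{153365053}{10} \approx 1.5337 \cdot 10^{7}$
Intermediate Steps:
$c{\left(J \right)} = \frac{\left(9 + J\right) \left(13 + J\right)}{J}$ ($c{\left(J \right)} = \frac{\left(J + 13\right) \left(J + 9\right)}{J} = \frac{\left(13 + J\right) \left(9 + J\right)}{J} = \frac{\left(9 + J\right) \left(13 + J\right)}{J}$)
$\left(3608 - 390\right) \left(c{\left(\left(6 + 4\right) 2 \right)} + 4718\right) = \left(3608 - 390\right) \left(\left(22 + \left(6 + 4\right) 2 + \frac{117}{\left(6 + 4\right) 2}\right) + 4718\right) = 3218 \left(\left(22 + 10 \cdot 2 + \frac{117}{10 \cdot 2}\right) + 4718\right) = 3218 \left(\left(22 + 20 + \frac{117}{20}\right) + 4718\right) = 3218 \left(\frac{957}{20} + 4718\right) = 3218 \cdot \frac{95317}{20} = \frac{153365053}{10}$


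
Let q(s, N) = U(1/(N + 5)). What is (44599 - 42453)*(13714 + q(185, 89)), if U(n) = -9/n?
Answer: 27614728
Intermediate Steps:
q(s, N) = -45 - 9*N (q(s, N) = -(45 + 9*N) = -9*(5 + N) = -45 - 9*N)
(44599 - 42453)*(13714 + q(185, 89)) = (44599 - 42453)*(13714 + (-45 - 9*89)) = 2146*(13714 + (-45 - 801)) = 2146*(13714 - 846) = 2146*12868 = 27614728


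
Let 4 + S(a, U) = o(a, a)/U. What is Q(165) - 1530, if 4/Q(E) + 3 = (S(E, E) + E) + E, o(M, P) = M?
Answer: -123929/81 ≈ -1530.0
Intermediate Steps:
S(a, U) = -4 + a/U
Q(E) = 4/(-6 + 2*E) (Q(E) = 4/(-3 + (((-4 + E/E) + E) + E)) = 4/(-3 + (((-4 + 1) + E) + E)) = 4/(-3 + ((-3 + E) + E)) = 4/(-3 + (-3 + 2*E)) = 4/(-6 + 2*E))
Q(165) - 1530 = 2/(-3 + 165) - 1530 = 2/162 - 1530 = 2*(1/162) - 1530 = 1/81 - 1530 = -123929/81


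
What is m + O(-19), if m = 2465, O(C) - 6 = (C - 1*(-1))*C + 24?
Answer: 2837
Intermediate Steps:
O(C) = 30 + C*(1 + C) (O(C) = 6 + ((C - 1*(-1))*C + 24) = 6 + ((C + 1)*C + 24) = 6 + ((1 + C)*C + 24) = 6 + (C*(1 + C) + 24) = 6 + (24 + C*(1 + C)) = 30 + C*(1 + C))
m + O(-19) = 2465 + (30 - 19 + (-19)²) = 2465 + (30 - 19 + 361) = 2465 + 372 = 2837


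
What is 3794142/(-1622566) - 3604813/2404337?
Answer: -680520136546/177327066761 ≈ -3.8377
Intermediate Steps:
3794142/(-1622566) - 3604813/2404337 = 3794142*(-1/1622566) - 3604813*1/2404337 = -172461/73753 - 3604813/2404337 = -680520136546/177327066761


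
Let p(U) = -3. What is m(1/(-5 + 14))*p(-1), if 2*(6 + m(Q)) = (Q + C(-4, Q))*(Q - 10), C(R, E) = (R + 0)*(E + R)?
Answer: 4507/18 ≈ 250.39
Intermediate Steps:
C(R, E) = R*(E + R)
m(Q) = -6 + (-10 + Q)*(16 - 3*Q)/2 (m(Q) = -6 + ((Q - 4*(Q - 4))*(Q - 10))/2 = -6 + ((Q - 4*(-4 + Q))*(-10 + Q))/2 = -6 + ((Q + (16 - 4*Q))*(-10 + Q))/2 = -6 + ((16 - 3*Q)*(-10 + Q))/2 = -6 + ((-10 + Q)*(16 - 3*Q))/2 = -6 + (-10 + Q)*(16 - 3*Q)/2)
m(1/(-5 + 14))*p(-1) = (-86 + 23/(-5 + 14) - 3/(2*(-5 + 14)²))*(-3) = (-86 + 23/9 - 3*(1/9)²/2)*(-3) = (-86 + 23*(⅑) - 3*(⅑)²/2)*(-3) = (-86 + 23/9 - 3/2*1/81)*(-3) = (-86 + 23/9 - 1/54)*(-3) = -4507/54*(-3) = 4507/18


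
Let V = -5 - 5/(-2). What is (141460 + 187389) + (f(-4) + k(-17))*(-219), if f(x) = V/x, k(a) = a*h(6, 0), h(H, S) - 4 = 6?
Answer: 2927537/8 ≈ 3.6594e+5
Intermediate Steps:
h(H, S) = 10 (h(H, S) = 4 + 6 = 10)
k(a) = 10*a (k(a) = a*10 = 10*a)
V = -5/2 (V = -5 - 5*(-½) = -5 + 5/2 = -5/2 ≈ -2.5000)
f(x) = -5/(2*x)
(141460 + 187389) + (f(-4) + k(-17))*(-219) = (141460 + 187389) + (-5/2/(-4) + 10*(-17))*(-219) = 328849 + (-5/2*(-¼) - 170)*(-219) = 328849 + (5/8 - 170)*(-219) = 328849 - 1355/8*(-219) = 328849 + 296745/8 = 2927537/8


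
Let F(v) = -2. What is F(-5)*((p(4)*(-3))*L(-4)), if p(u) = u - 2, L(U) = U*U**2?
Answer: -768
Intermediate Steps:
L(U) = U**3
p(u) = -2 + u
F(-5)*((p(4)*(-3))*L(-4)) = -2*(-2 + 4)*(-3)*(-4)**3 = -2*2*(-3)*(-64) = -(-12)*(-64) = -2*384 = -768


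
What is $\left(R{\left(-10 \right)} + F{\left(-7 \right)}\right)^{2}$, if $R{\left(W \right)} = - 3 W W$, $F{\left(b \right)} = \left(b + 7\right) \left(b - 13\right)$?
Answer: $90000$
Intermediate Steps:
$F{\left(b \right)} = \left(-13 + b\right) \left(7 + b\right)$ ($F{\left(b \right)} = \left(7 + b\right) \left(-13 + b\right) = \left(-13 + b\right) \left(7 + b\right)$)
$R{\left(W \right)} = - 3 W^{2}$
$\left(R{\left(-10 \right)} + F{\left(-7 \right)}\right)^{2} = \left(- 3 \left(-10\right)^{2} - \left(49 - 49\right)\right)^{2} = \left(\left(-3\right) 100 + \left(-91 + 49 + 42\right)\right)^{2} = \left(-300 + 0\right)^{2} = \left(-300\right)^{2} = 90000$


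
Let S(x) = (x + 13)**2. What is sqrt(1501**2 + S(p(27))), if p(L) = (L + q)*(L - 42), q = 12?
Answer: sqrt(2580185) ≈ 1606.3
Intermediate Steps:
p(L) = (-42 + L)*(12 + L) (p(L) = (L + 12)*(L - 42) = (12 + L)*(-42 + L) = (-42 + L)*(12 + L))
S(x) = (13 + x)**2
sqrt(1501**2 + S(p(27))) = sqrt(1501**2 + (13 + (-504 + 27**2 - 30*27))**2) = sqrt(2253001 + (13 + (-504 + 729 - 810))**2) = sqrt(2253001 + (13 - 585)**2) = sqrt(2253001 + (-572)**2) = sqrt(2253001 + 327184) = sqrt(2580185)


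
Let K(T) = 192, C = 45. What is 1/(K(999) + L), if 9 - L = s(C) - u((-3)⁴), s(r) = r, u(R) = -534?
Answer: -1/378 ≈ -0.0026455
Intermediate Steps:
L = -570 (L = 9 - (45 - 1*(-534)) = 9 - (45 + 534) = 9 - 1*579 = 9 - 579 = -570)
1/(K(999) + L) = 1/(192 - 570) = 1/(-378) = -1/378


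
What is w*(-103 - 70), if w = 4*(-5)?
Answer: 3460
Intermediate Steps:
w = -20
w*(-103 - 70) = -20*(-103 - 70) = -20*(-173) = 3460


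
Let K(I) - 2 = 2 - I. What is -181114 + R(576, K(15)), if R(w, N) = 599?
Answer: -180515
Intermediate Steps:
K(I) = 4 - I (K(I) = 2 + (2 - I) = 4 - I)
-181114 + R(576, K(15)) = -181114 + 599 = -180515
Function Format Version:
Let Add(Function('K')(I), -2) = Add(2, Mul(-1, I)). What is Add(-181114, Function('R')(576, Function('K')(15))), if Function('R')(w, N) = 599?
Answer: -180515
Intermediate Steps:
Function('K')(I) = Add(4, Mul(-1, I)) (Function('K')(I) = Add(2, Add(2, Mul(-1, I))) = Add(4, Mul(-1, I)))
Add(-181114, Function('R')(576, Function('K')(15))) = Add(-181114, 599) = -180515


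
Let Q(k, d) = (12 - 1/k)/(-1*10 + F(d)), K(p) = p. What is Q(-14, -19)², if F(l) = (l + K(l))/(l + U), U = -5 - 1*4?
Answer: 28561/14641 ≈ 1.9508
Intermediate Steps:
U = -9 (U = -5 - 4 = -9)
F(l) = 2*l/(-9 + l) (F(l) = (l + l)/(l - 9) = (2*l)/(-9 + l) = 2*l/(-9 + l))
Q(k, d) = (12 - 1/k)/(-10 + 2*d/(-9 + d)) (Q(k, d) = (12 - 1/k)/(-1*10 + 2*d/(-9 + d)) = (12 - 1/k)/(-10 + 2*d/(-9 + d)))
Q(-14, -19)² = (-½*(-1 + 12*(-14))*(-9 - 19)/(-14*(-45 + 4*(-19))))² = (-½*(-1/14)*(-1 - 168)*(-28)/(-45 - 76))² = (-½*(-1/14)*(-169)*(-28)/(-121))² = (-½*(-1/14)*(-1/121)*(-169)*(-28))² = (-169/121)² = 28561/14641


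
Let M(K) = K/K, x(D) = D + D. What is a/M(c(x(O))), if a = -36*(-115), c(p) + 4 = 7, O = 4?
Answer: 4140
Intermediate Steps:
x(D) = 2*D
c(p) = 3 (c(p) = -4 + 7 = 3)
M(K) = 1
a = 4140
a/M(c(x(O))) = 4140/1 = 4140*1 = 4140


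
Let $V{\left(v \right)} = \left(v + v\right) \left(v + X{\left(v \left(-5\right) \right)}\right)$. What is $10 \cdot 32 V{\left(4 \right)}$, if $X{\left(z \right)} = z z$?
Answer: $1034240$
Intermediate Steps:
$X{\left(z \right)} = z^{2}$
$V{\left(v \right)} = 2 v \left(v + 25 v^{2}\right)$ ($V{\left(v \right)} = \left(v + v\right) \left(v + \left(v \left(-5\right)\right)^{2}\right) = 2 v \left(v + \left(- 5 v\right)^{2}\right) = 2 v \left(v + 25 v^{2}\right)$)
$10 \cdot 32 V{\left(4 \right)} = 10 \cdot 32 \cdot 4^{2} \left(2 + 50 \cdot 4\right) = 320 \cdot 16 \left(2 + 200\right) = 320 \cdot 16 \cdot 202 = 320 \cdot 3232 = 1034240$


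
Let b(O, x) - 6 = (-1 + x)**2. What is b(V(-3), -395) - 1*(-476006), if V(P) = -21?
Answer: 632828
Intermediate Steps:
b(O, x) = 6 + (-1 + x)**2
b(V(-3), -395) - 1*(-476006) = (6 + (-1 - 395)**2) - 1*(-476006) = (6 + (-396)**2) + 476006 = (6 + 156816) + 476006 = 156822 + 476006 = 632828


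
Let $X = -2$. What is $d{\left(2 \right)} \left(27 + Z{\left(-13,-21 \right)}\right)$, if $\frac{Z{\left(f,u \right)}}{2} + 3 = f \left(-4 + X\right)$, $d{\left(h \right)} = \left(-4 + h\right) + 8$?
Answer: $1062$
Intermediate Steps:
$d{\left(h \right)} = 4 + h$
$Z{\left(f,u \right)} = -6 - 12 f$ ($Z{\left(f,u \right)} = -6 + 2 f \left(-4 - 2\right) = -6 + 2 f \left(-6\right) = -6 + 2 \left(- 6 f\right) = -6 - 12 f$)
$d{\left(2 \right)} \left(27 + Z{\left(-13,-21 \right)}\right) = \left(4 + 2\right) \left(27 - -150\right) = 6 \left(27 + \left(-6 + 156\right)\right) = 6 \left(27 + 150\right) = 6 \cdot 177 = 1062$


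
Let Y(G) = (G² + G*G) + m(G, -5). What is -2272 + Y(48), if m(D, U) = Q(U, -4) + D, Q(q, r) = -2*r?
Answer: 2392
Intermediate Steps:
m(D, U) = 8 + D (m(D, U) = -2*(-4) + D = 8 + D)
Y(G) = 8 + G + 2*G² (Y(G) = (G² + G*G) + (8 + G) = (G² + G²) + (8 + G) = 2*G² + (8 + G) = 8 + G + 2*G²)
-2272 + Y(48) = -2272 + (8 + 48 + 2*48²) = -2272 + (8 + 48 + 2*2304) = -2272 + (8 + 48 + 4608) = -2272 + 4664 = 2392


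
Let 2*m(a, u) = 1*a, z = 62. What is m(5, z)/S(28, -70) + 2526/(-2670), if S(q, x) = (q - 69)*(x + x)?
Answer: -966171/1021720 ≈ -0.94563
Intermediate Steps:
m(a, u) = a/2 (m(a, u) = (1*a)/2 = a/2)
S(q, x) = 2*x*(-69 + q) (S(q, x) = (-69 + q)*(2*x) = 2*x*(-69 + q))
m(5, z)/S(28, -70) + 2526/(-2670) = ((½)*5)/((2*(-70)*(-69 + 28))) + 2526/(-2670) = 5/(2*((2*(-70)*(-41)))) + 2526*(-1/2670) = (5/2)/5740 - 421/445 = (5/2)*(1/5740) - 421/445 = 1/2296 - 421/445 = -966171/1021720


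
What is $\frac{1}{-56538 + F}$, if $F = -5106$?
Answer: $- \frac{1}{61644} \approx -1.6222 \cdot 10^{-5}$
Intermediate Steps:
$\frac{1}{-56538 + F} = \frac{1}{-56538 - 5106} = \frac{1}{-61644} = - \frac{1}{61644}$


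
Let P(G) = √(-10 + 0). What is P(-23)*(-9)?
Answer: -9*I*√10 ≈ -28.461*I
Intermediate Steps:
P(G) = I*√10 (P(G) = √(-10) = I*√10)
P(-23)*(-9) = (I*√10)*(-9) = -9*I*√10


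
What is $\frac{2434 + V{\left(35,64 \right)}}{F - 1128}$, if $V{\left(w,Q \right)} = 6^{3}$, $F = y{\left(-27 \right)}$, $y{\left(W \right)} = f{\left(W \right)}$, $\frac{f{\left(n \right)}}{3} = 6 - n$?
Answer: $- \frac{2650}{1029} \approx -2.5753$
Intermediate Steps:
$f{\left(n \right)} = 18 - 3 n$ ($f{\left(n \right)} = 3 \left(6 - n\right) = 18 - 3 n$)
$y{\left(W \right)} = 18 - 3 W$
$F = 99$ ($F = 18 - -81 = 18 + 81 = 99$)
$V{\left(w,Q \right)} = 216$
$\frac{2434 + V{\left(35,64 \right)}}{F - 1128} = \frac{2434 + 216}{99 - 1128} = \frac{2650}{-1029} = 2650 \left(- \frac{1}{1029}\right) = - \frac{2650}{1029}$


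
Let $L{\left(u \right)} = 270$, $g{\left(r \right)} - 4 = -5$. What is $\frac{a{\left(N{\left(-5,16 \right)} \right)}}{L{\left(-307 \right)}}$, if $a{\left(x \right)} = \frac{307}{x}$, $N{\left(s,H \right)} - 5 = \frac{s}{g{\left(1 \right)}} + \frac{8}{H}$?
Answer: $\frac{307}{2835} \approx 0.10829$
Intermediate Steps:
$g{\left(r \right)} = -1$ ($g{\left(r \right)} = 4 - 5 = -1$)
$N{\left(s,H \right)} = 5 - s + \frac{8}{H}$ ($N{\left(s,H \right)} = 5 + \left(\frac{s}{-1} + \frac{8}{H}\right) = 5 + \left(s \left(-1\right) + \frac{8}{H}\right) = 5 - \left(s - \frac{8}{H}\right) = 5 - s + \frac{8}{H}$)
$\frac{a{\left(N{\left(-5,16 \right)} \right)}}{L{\left(-307 \right)}} = \frac{307 \frac{1}{5 - -5 + \frac{8}{16}}}{270} = \frac{307}{5 + 5 + 8 \cdot \frac{1}{16}} \cdot \frac{1}{270} = \frac{307}{5 + 5 + \frac{1}{2}} \cdot \frac{1}{270} = \frac{307}{\frac{21}{2}} \cdot \frac{1}{270} = 307 \cdot \frac{2}{21} \cdot \frac{1}{270} = \frac{614}{21} \cdot \frac{1}{270} = \frac{307}{2835}$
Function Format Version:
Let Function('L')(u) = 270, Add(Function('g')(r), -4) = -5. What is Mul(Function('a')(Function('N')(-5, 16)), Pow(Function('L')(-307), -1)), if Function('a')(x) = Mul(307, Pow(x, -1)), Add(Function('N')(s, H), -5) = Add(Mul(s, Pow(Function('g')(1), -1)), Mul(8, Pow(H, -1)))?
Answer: Rational(307, 2835) ≈ 0.10829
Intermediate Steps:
Function('g')(r) = -1 (Function('g')(r) = Add(4, -5) = -1)
Function('N')(s, H) = Add(5, Mul(-1, s), Mul(8, Pow(H, -1))) (Function('N')(s, H) = Add(5, Add(Mul(s, Pow(-1, -1)), Mul(8, Pow(H, -1)))) = Add(5, Add(Mul(s, -1), Mul(8, Pow(H, -1)))) = Add(5, Add(Mul(-1, s), Mul(8, Pow(H, -1)))) = Add(5, Mul(-1, s), Mul(8, Pow(H, -1))))
Mul(Function('a')(Function('N')(-5, 16)), Pow(Function('L')(-307), -1)) = Mul(Mul(307, Pow(Add(5, Mul(-1, -5), Mul(8, Pow(16, -1))), -1)), Pow(270, -1)) = Mul(Mul(307, Pow(Add(5, 5, Mul(8, Rational(1, 16))), -1)), Rational(1, 270)) = Mul(Mul(307, Pow(Add(5, 5, Rational(1, 2)), -1)), Rational(1, 270)) = Mul(Mul(307, Pow(Rational(21, 2), -1)), Rational(1, 270)) = Mul(Mul(307, Rational(2, 21)), Rational(1, 270)) = Mul(Rational(614, 21), Rational(1, 270)) = Rational(307, 2835)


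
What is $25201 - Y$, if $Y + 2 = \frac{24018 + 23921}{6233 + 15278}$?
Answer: $\frac{542093794}{21511} \approx 25201.0$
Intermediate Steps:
$Y = \frac{4917}{21511}$ ($Y = -2 + \frac{24018 + 23921}{6233 + 15278} = -2 + \frac{47939}{21511} = \frac{4917}{21511} \approx 0.22858$)
$25201 - Y = 25201 - \frac{4917}{21511} = \frac{542093794}{21511}$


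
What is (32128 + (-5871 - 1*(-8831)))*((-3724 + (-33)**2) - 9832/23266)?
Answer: -1075723377648/11633 ≈ -9.2472e+7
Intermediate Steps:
(32128 + (-5871 - 1*(-8831)))*((-3724 + (-33)**2) - 9832/23266) = (32128 + (-5871 + 8831))*((-3724 + 1089) - 9832*1/23266) = (32128 + 2960)*(-2635 - 4916/11633) = 35088*(-30657871/11633) = -1075723377648/11633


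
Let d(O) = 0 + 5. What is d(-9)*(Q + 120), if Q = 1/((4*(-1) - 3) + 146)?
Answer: 83405/139 ≈ 600.04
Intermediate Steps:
Q = 1/139 (Q = 1/((-4 - 3) + 146) = 1/(-7 + 146) = 1/139 ≈ 0.0071942)
d(O) = 5
d(-9)*(Q + 120) = 5*(1/139 + 120) = 5*(16681/139) = 83405/139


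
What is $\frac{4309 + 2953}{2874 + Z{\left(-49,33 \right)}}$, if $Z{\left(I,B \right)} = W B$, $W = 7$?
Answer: $\frac{7262}{3105} \approx 2.3388$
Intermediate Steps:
$Z{\left(I,B \right)} = 7 B$
$\frac{4309 + 2953}{2874 + Z{\left(-49,33 \right)}} = \frac{4309 + 2953}{2874 + 7 \cdot 33} = \frac{7262}{2874 + 231} = \frac{7262}{3105}$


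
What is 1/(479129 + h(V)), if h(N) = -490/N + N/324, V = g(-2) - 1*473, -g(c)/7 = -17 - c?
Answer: 14904/7140941533 ≈ 2.0871e-6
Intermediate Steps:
g(c) = 119 + 7*c (g(c) = -7*(-17 - c) = 119 + 7*c)
V = -368 (V = (119 + 7*(-2)) - 1*473 = (119 - 14) - 473 = 105 - 473 = -368)
h(N) = -490/N + N/324 (h(N) = -490/N + N*(1/324) = -490/N + N/324)
1/(479129 + h(V)) = 1/(479129 + (-490/(-368) + (1/324)*(-368))) = 1/(479129 + (-490*(-1/368) - 92/81)) = 1/(479129 + (245/184 - 92/81)) = 1/(479129 + 2917/14904) = 1/(7140941533/14904) = 14904/7140941533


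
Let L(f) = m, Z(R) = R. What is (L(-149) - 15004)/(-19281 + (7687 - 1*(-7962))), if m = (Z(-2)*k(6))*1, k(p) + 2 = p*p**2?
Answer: 1929/454 ≈ 4.2489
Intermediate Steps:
k(p) = -2 + p**3 (k(p) = -2 + p*p**2 = -2 + p**3)
m = -428 (m = -2*(-2 + 6**3)*1 = -2*(-2 + 216)*1 = -2*214*1 = -428*1 = -428)
L(f) = -428
(L(-149) - 15004)/(-19281 + (7687 - 1*(-7962))) = (-428 - 15004)/(-19281 + (7687 - 1*(-7962))) = -15432/(-19281 + (7687 + 7962)) = -15432/(-19281 + 15649) = -15432/(-3632) = -15432*(-1/3632) = 1929/454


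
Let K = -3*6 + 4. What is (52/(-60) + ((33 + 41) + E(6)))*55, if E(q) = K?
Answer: 9757/3 ≈ 3252.3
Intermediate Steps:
K = -14 (K = -18 + 4 = -14)
E(q) = -14
(52/(-60) + ((33 + 41) + E(6)))*55 = (52/(-60) + ((33 + 41) - 14))*55 = (52*(-1/60) + (74 - 14))*55 = (-13/15 + 60)*55 = (887/15)*55 = 9757/3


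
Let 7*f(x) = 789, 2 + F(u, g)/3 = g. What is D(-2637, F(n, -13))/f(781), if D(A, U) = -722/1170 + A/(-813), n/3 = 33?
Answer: 2914688/125084115 ≈ 0.023302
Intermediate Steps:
n = 99 (n = 3*33 = 99)
F(u, g) = -6 + 3*g
D(A, U) = -361/585 - A/813 (D(A, U) = -722*1/1170 + A*(-1/813) = -361/585 - A/813)
f(x) = 789/7 (f(x) = (⅐)*789 = 789/7)
D(-2637, F(n, -13))/f(781) = (-361/585 - 1/813*(-2637))/(789/7) = (-361/585 + 879/271)*(7/789) = (416384/158535)*(7/789) = 2914688/125084115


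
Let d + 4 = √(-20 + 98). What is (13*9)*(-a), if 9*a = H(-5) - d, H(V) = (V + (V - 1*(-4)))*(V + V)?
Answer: -832 + 13*√78 ≈ -717.19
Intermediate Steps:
H(V) = 2*V*(4 + 2*V) (H(V) = (V + (V + 4))*(2*V) = (V + (4 + V))*(2*V) = (4 + 2*V)*(2*V) = 2*V*(4 + 2*V))
d = -4 + √78 (d = -4 + √(-20 + 98) = -4 + √78 ≈ 4.8318)
a = 64/9 - √78/9 (a = (4*(-5)*(2 - 5) - (-4 + √78))/9 = (4*(-5)*(-3) + (4 - √78))/9 = (60 + (4 - √78))/9 = (64 - √78)/9 = 64/9 - √78/9 ≈ 6.1298)
(13*9)*(-a) = (13*9)*(-(64/9 - √78/9)) = 117*(-64/9 + √78/9) = -832 + 13*√78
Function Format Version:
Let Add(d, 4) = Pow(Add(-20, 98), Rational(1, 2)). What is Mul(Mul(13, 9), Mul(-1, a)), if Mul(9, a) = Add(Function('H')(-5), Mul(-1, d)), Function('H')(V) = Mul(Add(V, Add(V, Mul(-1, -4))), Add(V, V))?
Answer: Add(-832, Mul(13, Pow(78, Rational(1, 2)))) ≈ -717.19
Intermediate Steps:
Function('H')(V) = Mul(2, V, Add(4, Mul(2, V))) (Function('H')(V) = Mul(Add(V, Add(V, 4)), Mul(2, V)) = Mul(Add(V, Add(4, V)), Mul(2, V)) = Mul(Add(4, Mul(2, V)), Mul(2, V)) = Mul(2, V, Add(4, Mul(2, V))))
d = Add(-4, Pow(78, Rational(1, 2))) (d = Add(-4, Pow(Add(-20, 98), Rational(1, 2))) = Add(-4, Pow(78, Rational(1, 2))) ≈ 4.8318)
a = Add(Rational(64, 9), Mul(Rational(-1, 9), Pow(78, Rational(1, 2)))) (a = Mul(Rational(1, 9), Add(Mul(4, -5, Add(2, -5)), Mul(-1, Add(-4, Pow(78, Rational(1, 2)))))) = Mul(Rational(1, 9), Add(Mul(4, -5, -3), Add(4, Mul(-1, Pow(78, Rational(1, 2)))))) = Mul(Rational(1, 9), Add(60, Add(4, Mul(-1, Pow(78, Rational(1, 2)))))) = Mul(Rational(1, 9), Add(64, Mul(-1, Pow(78, Rational(1, 2))))) = Add(Rational(64, 9), Mul(Rational(-1, 9), Pow(78, Rational(1, 2)))) ≈ 6.1298)
Mul(Mul(13, 9), Mul(-1, a)) = Mul(Mul(13, 9), Mul(-1, Add(Rational(64, 9), Mul(Rational(-1, 9), Pow(78, Rational(1, 2)))))) = Mul(117, Add(Rational(-64, 9), Mul(Rational(1, 9), Pow(78, Rational(1, 2))))) = Add(-832, Mul(13, Pow(78, Rational(1, 2))))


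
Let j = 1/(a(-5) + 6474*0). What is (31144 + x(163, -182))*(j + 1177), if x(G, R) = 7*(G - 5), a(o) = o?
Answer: 37951800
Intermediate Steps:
j = -⅕ (j = 1/(-5 + 6474*0) = 1/(-5 + 0) = 1/(-5) = -⅕ ≈ -0.20000)
x(G, R) = -35 + 7*G (x(G, R) = 7*(-5 + G) = -35 + 7*G)
(31144 + x(163, -182))*(j + 1177) = (31144 + (-35 + 7*163))*(-⅕ + 1177) = (31144 + (-35 + 1141))*(5884/5) = (31144 + 1106)*(5884/5) = 32250*(5884/5) = 37951800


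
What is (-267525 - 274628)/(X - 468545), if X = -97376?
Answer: 542153/565921 ≈ 0.95800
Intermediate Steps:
(-267525 - 274628)/(X - 468545) = (-267525 - 274628)/(-97376 - 468545) = -542153/(-565921) = -542153*(-1/565921) = 542153/565921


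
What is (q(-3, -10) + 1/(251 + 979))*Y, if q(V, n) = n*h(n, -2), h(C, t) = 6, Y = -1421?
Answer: 104868379/1230 ≈ 85259.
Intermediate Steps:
q(V, n) = 6*n (q(V, n) = n*6 = 6*n)
(q(-3, -10) + 1/(251 + 979))*Y = (6*(-10) + 1/(251 + 979))*(-1421) = (-60 + 1/1230)*(-1421) = -73799/1230*(-1421) = 104868379/1230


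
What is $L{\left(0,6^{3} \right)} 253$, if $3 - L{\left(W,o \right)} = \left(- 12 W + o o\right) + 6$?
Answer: $-11804727$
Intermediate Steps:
$L{\left(W,o \right)} = -3 - o^{2} + 12 W$ ($L{\left(W,o \right)} = 3 - \left(\left(- 12 W + o o\right) + 6\right) = 3 - \left(\left(- 12 W + o^{2}\right) + 6\right) = 3 - \left(\left(o^{2} - 12 W\right) + 6\right) = 3 - \left(6 + o^{2} - 12 W\right) = -3 - o^{2} + 12 W$)
$L{\left(0,6^{3} \right)} 253 = \left(-3 - \left(6^{3}\right)^{2} + 12 \cdot 0\right) 253 = \left(-3 - 216^{2} + 0\right) 253 = \left(-3 - 46656 + 0\right) 253 = \left(-46659\right) 253 = -11804727$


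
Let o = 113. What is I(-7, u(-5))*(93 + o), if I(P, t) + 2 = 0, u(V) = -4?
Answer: -412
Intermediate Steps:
I(P, t) = -2 (I(P, t) = -2 + 0 = -2)
I(-7, u(-5))*(93 + o) = -2*(93 + 113) = -2*206 = -412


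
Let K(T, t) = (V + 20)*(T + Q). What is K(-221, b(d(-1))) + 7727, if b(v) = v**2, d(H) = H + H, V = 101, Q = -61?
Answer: -26395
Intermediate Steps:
d(H) = 2*H
K(T, t) = -7381 + 121*T (K(T, t) = (101 + 20)*(T - 61) = 121*(-61 + T) = -7381 + 121*T)
K(-221, b(d(-1))) + 7727 = (-7381 + 121*(-221)) + 7727 = (-7381 - 26741) + 7727 = -34122 + 7727 = -26395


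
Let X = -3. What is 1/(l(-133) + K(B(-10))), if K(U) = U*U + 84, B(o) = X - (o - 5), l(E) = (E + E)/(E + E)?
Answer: 1/229 ≈ 0.0043668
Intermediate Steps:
l(E) = 1 (l(E) = (2*E)/((2*E)) = (2*E)*(1/(2*E)) = 1)
B(o) = 2 - o (B(o) = -3 - (o - 5) = -3 - (-5 + o) = -3 + (5 - o) = 2 - o)
K(U) = 84 + U² (K(U) = U² + 84 = 84 + U²)
1/(l(-133) + K(B(-10))) = 1/(1 + (84 + (2 - 1*(-10))²)) = 1/(1 + (84 + (2 + 10)²)) = 1/(1 + (84 + 12²)) = 1/(1 + (84 + 144)) = 1/(1 + 228) = 1/229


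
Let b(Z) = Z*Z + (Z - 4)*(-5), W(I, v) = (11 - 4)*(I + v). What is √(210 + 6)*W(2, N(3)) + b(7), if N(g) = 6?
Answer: 34 + 336*√6 ≈ 857.03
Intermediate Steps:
W(I, v) = 7*I + 7*v (W(I, v) = 7*(I + v) = 7*I + 7*v)
b(Z) = 20 + Z² - 5*Z (b(Z) = Z² + (-4 + Z)*(-5) = Z² + (20 - 5*Z) = 20 + Z² - 5*Z)
√(210 + 6)*W(2, N(3)) + b(7) = √(210 + 6)*(7*2 + 7*6) + (20 + 7² - 5*7) = √216*(14 + 42) + (20 + 49 - 35) = (6*√6)*56 + 34 = 336*√6 + 34 = 34 + 336*√6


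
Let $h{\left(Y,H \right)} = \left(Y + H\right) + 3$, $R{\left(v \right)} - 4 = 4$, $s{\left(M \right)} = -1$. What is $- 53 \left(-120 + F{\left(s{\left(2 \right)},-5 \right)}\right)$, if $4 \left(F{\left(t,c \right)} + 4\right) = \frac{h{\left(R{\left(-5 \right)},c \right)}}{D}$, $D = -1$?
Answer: $\frac{13303}{2} \approx 6651.5$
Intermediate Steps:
$R{\left(v \right)} = 8$ ($R{\left(v \right)} = 4 + 4 = 8$)
$h{\left(Y,H \right)} = 3 + H + Y$ ($h{\left(Y,H \right)} = \left(H + Y\right) + 3 = 3 + H + Y$)
$F{\left(t,c \right)} = - \frac{27}{4} - \frac{c}{4}$ ($F{\left(t,c \right)} = -4 + \frac{\left(3 + c + 8\right) \frac{1}{-1}}{4} = -4 + \frac{\left(11 + c\right) \left(-1\right)}{4} = -4 + \frac{-11 - c}{4} = -4 - \left(\frac{11}{4} + \frac{c}{4}\right) = - \frac{27}{4} - \frac{c}{4}$)
$- 53 \left(-120 + F{\left(s{\left(2 \right)},-5 \right)}\right) = - 53 \left(-120 - \frac{11}{2}\right) = \left(-53\right) \left(- \frac{251}{2}\right) = \frac{13303}{2}$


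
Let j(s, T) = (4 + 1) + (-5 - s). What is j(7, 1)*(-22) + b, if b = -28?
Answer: 126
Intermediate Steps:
j(s, T) = -s (j(s, T) = 5 + (-5 - s) = -s)
j(7, 1)*(-22) + b = -1*7*(-22) - 28 = -7*(-22) - 28 = 154 - 28 = 126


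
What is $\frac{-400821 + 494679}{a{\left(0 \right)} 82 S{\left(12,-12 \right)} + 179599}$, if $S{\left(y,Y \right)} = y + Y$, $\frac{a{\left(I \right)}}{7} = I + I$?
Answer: $\frac{93858}{179599} \approx 0.5226$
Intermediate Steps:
$a{\left(I \right)} = 14 I$ ($a{\left(I \right)} = 7 \left(I + I\right) = 7 \cdot 2 I = 14 I$)
$S{\left(y,Y \right)} = Y + y$
$\frac{-400821 + 494679}{a{\left(0 \right)} 82 S{\left(12,-12 \right)} + 179599} = \frac{-400821 + 494679}{14 \cdot 0 \cdot 82 \left(-12 + 12\right) + 179599} = \frac{93858}{0 \cdot 82 \cdot 0 + 179599} = \frac{93858}{0 \cdot 0 + 179599} = \frac{93858}{0 + 179599} = \frac{93858}{179599}$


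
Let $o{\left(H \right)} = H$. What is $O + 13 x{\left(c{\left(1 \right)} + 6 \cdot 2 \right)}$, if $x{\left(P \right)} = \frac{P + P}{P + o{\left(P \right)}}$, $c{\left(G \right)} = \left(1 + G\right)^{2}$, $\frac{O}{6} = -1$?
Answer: $7$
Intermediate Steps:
$O = -6$ ($O = 6 \left(-1\right) = -6$)
$x{\left(P \right)} = 1$ ($x{\left(P \right)} = \frac{P + P}{P + P} = \frac{2 P}{2 P} = 2 P \frac{1}{2 P} = 1$)
$O + 13 x{\left(c{\left(1 \right)} + 6 \cdot 2 \right)} = -6 + 13 \cdot 1 = -6 + 13 = 7$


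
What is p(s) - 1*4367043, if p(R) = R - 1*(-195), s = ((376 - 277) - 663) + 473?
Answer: -4366939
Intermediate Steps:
s = -91 (s = (99 - 663) + 473 = -564 + 473 = -91)
p(R) = 195 + R (p(R) = R + 195 = 195 + R)
p(s) - 1*4367043 = (195 - 91) - 1*4367043 = 104 - 4367043 = -4366939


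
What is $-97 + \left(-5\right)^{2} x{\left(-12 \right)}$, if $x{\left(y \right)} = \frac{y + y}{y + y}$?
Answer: $-72$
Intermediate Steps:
$x{\left(y \right)} = 1$ ($x{\left(y \right)} = \frac{2 y}{2 y} = 2 y \frac{1}{2 y} = 1$)
$-97 + \left(-5\right)^{2} x{\left(-12 \right)} = -97 + \left(-5\right)^{2} \cdot 1 = -97 + 25 \cdot 1 = -97 + 25 = -72$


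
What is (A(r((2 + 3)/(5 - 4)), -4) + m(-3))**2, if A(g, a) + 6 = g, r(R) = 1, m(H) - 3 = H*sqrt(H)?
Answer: -23 + 12*I*sqrt(3) ≈ -23.0 + 20.785*I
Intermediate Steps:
m(H) = 3 + H**(3/2) (m(H) = 3 + H*sqrt(H) = 3 + H**(3/2))
A(g, a) = -6 + g
(A(r((2 + 3)/(5 - 4)), -4) + m(-3))**2 = ((-6 + 1) + (3 + (-3)**(3/2)))**2 = (-5 + (3 - 3*I*sqrt(3)))**2 = (-2 - 3*I*sqrt(3))**2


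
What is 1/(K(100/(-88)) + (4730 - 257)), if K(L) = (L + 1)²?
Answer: 484/2164941 ≈ 0.00022356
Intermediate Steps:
K(L) = (1 + L)²
1/(K(100/(-88)) + (4730 - 257)) = 1/((1 + 100/(-88))² + (4730 - 257)) = 1/((1 + 100*(-1/88))² + 4473) = 1/((1 - 25/22)² + 4473) = 1/((-3/22)² + 4473) = 1/(9/484 + 4473) = 1/(2164941/484) = 484/2164941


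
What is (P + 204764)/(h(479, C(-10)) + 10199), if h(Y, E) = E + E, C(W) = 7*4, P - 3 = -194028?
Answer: 10739/10255 ≈ 1.0472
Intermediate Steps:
P = -194025 (P = 3 - 194028 = -194025)
C(W) = 28
h(Y, E) = 2*E
(P + 204764)/(h(479, C(-10)) + 10199) = (-194025 + 204764)/(2*28 + 10199) = 10739/(56 + 10199) = 10739/10255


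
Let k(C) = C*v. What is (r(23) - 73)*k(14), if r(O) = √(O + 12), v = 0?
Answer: 0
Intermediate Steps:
r(O) = √(12 + O)
k(C) = 0 (k(C) = C*0 = 0)
(r(23) - 73)*k(14) = (√(12 + 23) - 73)*0 = (√35 - 73)*0 = (-73 + √35)*0 = 0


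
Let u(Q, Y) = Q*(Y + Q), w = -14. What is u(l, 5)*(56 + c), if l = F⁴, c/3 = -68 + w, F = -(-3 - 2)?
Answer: -74812500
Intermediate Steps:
F = 5 (F = -1*(-5) = 5)
c = -246 (c = 3*(-68 - 14) = 3*(-82) = -246)
l = 625 (l = 5⁴ = 625)
u(Q, Y) = Q*(Q + Y)
u(l, 5)*(56 + c) = (625*(625 + 5))*(56 - 246) = (625*630)*(-190) = 393750*(-190) = -74812500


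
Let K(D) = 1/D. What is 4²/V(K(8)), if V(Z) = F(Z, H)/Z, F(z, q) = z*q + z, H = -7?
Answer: -8/3 ≈ -2.6667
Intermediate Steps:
F(z, q) = z + q*z (F(z, q) = q*z + z = z + q*z)
V(Z) = -6 (V(Z) = (Z*(1 - 7))/Z = (Z*(-6))/Z = (-6*Z)/Z = -6)
4²/V(K(8)) = 4²/(-6) = 16*(-⅙) = -8/3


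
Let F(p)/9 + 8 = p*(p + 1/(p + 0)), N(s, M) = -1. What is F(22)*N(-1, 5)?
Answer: -4293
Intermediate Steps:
F(p) = -72 + 9*p*(p + 1/p) (F(p) = -72 + 9*(p*(p + 1/(p + 0))) = -72 + 9*(p*(p + 1/p)) = -72 + 9*p*(p + 1/p))
F(22)*N(-1, 5) = (-63 + 9*22²)*(-1) = (-63 + 9*484)*(-1) = (-63 + 4356)*(-1) = 4293*(-1) = -4293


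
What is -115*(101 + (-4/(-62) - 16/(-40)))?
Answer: -361721/31 ≈ -11668.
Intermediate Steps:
-115*(101 + (-4/(-62) - 16/(-40))) = -115*(101 + (-4*(-1/62) - 16*(-1/40))) = -115*(101 + (2/31 + ⅖)) = -115*(101 + 72/155) = -115*15727/155 = -361721/31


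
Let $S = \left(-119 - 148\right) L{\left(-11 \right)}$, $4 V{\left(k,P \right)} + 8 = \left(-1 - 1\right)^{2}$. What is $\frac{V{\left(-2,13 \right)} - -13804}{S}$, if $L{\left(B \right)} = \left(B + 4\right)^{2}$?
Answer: $- \frac{4601}{4361} \approx -1.055$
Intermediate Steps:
$V{\left(k,P \right)} = -1$ ($V{\left(k,P \right)} = -2 + \frac{\left(-1 - 1\right)^{2}}{4} = -2 + \frac{\left(-2\right)^{2}}{4} = -2 + \frac{1}{4} \cdot 4 = -2 + 1 = -1$)
$L{\left(B \right)} = \left(4 + B\right)^{2}$
$S = -13083$ ($S = \left(-119 - 148\right) \left(4 - 11\right)^{2} = - 267 \left(-7\right)^{2} = \left(-267\right) 49 = -13083$)
$\frac{V{\left(-2,13 \right)} - -13804}{S} = \frac{-1 - -13804}{-13083} = \left(-1 + 13804\right) \left(- \frac{1}{13083}\right) = 13803 \left(- \frac{1}{13083}\right) = - \frac{4601}{4361}$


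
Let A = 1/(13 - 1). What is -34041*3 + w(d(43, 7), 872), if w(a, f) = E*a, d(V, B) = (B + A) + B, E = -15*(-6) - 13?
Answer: -1212463/12 ≈ -1.0104e+5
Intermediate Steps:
A = 1/12 ≈ 0.083333
E = 77 (E = 90 - 13 = 77)
d(V, B) = 1/12 + 2*B (d(V, B) = (B + 1/12) + B = (1/12 + B) + B = 1/12 + 2*B)
w(a, f) = 77*a
-34041*3 + w(d(43, 7), 872) = -34041*3 + 77*(1/12 + 2*7) = -102123 + 77*(1/12 + 14) = -102123 + 77*(169/12) = -102123 + 13013/12 = -1212463/12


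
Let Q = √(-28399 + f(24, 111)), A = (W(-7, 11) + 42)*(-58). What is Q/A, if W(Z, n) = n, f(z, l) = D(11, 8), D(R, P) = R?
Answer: -I*√7097/1537 ≈ -0.05481*I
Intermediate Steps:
f(z, l) = 11
A = -3074 (A = (11 + 42)*(-58) = 53*(-58) = -3074)
Q = 2*I*√7097 (Q = √(-28399 + 11) = √(-28388) = 2*I*√7097 ≈ 168.49*I)
Q/A = (2*I*√7097)/(-3074) = (2*I*√7097)*(-1/3074) = -I*√7097/1537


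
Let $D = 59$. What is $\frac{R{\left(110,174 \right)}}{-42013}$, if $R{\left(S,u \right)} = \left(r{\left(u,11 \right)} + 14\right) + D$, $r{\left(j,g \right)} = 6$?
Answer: $- \frac{79}{42013} \approx -0.0018804$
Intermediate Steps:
$R{\left(S,u \right)} = 79$ ($R{\left(S,u \right)} = \left(6 + 14\right) + 59 = 20 + 59 = 79$)
$\frac{R{\left(110,174 \right)}}{-42013} = \frac{79}{-42013} = 79 \left(- \frac{1}{42013}\right) = - \frac{79}{42013}$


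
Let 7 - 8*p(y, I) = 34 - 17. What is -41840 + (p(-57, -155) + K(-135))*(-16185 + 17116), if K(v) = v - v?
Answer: -172015/4 ≈ -43004.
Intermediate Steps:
K(v) = 0
p(y, I) = -5/4 (p(y, I) = 7/8 - (34 - 17)/8 = 7/8 - ⅛*17 = 7/8 - 17/8 = -5/4)
-41840 + (p(-57, -155) + K(-135))*(-16185 + 17116) = -41840 + (-5/4 + 0)*(-16185 + 17116) = -41840 - 5/4*931 = -41840 - 4655/4 = -172015/4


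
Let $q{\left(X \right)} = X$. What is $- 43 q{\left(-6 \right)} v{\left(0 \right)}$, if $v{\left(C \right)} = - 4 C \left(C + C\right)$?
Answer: $0$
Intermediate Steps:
$v{\left(C \right)} = - 8 C^{2}$ ($v{\left(C \right)} = - 4 C 2 C = - 8 C^{2}$)
$- 43 q{\left(-6 \right)} v{\left(0 \right)} = \left(-43\right) \left(-6\right) \left(- 8 \cdot 0^{2}\right) = 258 \left(\left(-8\right) 0\right) = 258 \cdot 0 = 0$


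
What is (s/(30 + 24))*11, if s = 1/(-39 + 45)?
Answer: 11/324 ≈ 0.033951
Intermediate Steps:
s = ⅙ (s = 1/6 = ⅙ ≈ 0.16667)
(s/(30 + 24))*11 = (1/(6*(30 + 24)))*11 = ((⅙)/54)*11 = ((⅙)*(1/54))*11 = (1/324)*11 = 11/324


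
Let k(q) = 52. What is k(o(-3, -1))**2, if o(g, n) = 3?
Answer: 2704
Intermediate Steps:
k(o(-3, -1))**2 = 52**2 = 2704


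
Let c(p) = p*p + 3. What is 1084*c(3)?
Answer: 13008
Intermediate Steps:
c(p) = 3 + p² (c(p) = p² + 3 = 3 + p²)
1084*c(3) = 1084*(3 + 3²) = 1084*(3 + 9) = 1084*12 = 13008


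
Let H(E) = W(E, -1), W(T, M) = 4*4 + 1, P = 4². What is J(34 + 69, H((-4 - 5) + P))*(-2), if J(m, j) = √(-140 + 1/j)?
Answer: -2*I*√40443/17 ≈ -23.659*I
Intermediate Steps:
P = 16
W(T, M) = 17 (W(T, M) = 16 + 1 = 17)
H(E) = 17
J(34 + 69, H((-4 - 5) + P))*(-2) = √(-140 + 1/17)*(-2) = √(-2379/17)*(-2) = (I*√40443/17)*(-2) = -2*I*√40443/17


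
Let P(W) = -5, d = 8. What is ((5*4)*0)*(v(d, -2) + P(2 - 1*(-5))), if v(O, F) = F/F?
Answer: 0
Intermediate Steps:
v(O, F) = 1
((5*4)*0)*(v(d, -2) + P(2 - 1*(-5))) = ((5*4)*0)*(1 - 5) = (20*0)*(-4) = 0*(-4) = 0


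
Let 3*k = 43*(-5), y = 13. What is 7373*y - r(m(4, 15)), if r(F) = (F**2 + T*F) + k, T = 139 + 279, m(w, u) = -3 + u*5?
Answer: 181922/3 ≈ 60641.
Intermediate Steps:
m(w, u) = -3 + 5*u
k = -215/3 (k = (43*(-5))/3 = (1/3)*(-215) = -215/3 ≈ -71.667)
T = 418
r(F) = -215/3 + F**2 + 418*F (r(F) = (F**2 + 418*F) - 215/3 = -215/3 + F**2 + 418*F)
7373*y - r(m(4, 15)) = 7373*13 - (-215/3 + (-3 + 5*15)**2 + 418*(-3 + 5*15)) = 95849 - (-215/3 + (-3 + 75)**2 + 418*(-3 + 75)) = 95849 - (-215/3 + 72**2 + 418*72) = 95849 - (-215/3 + 5184 + 30096) = 95849 - 1*105625/3 = 95849 - 105625/3 = 181922/3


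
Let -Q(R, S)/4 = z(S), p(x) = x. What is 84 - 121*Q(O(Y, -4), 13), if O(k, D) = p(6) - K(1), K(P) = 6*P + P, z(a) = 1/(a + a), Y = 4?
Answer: 1334/13 ≈ 102.62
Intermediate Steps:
z(a) = 1/(2*a)
K(P) = 7*P
O(k, D) = -1 (O(k, D) = 6 - 7 = -1)
Q(R, S) = -2/S
84 - 121*Q(O(Y, -4), 13) = 84 - (-242)/13 = 84 - 121*(-2/13) = 84 + 242/13 = 1334/13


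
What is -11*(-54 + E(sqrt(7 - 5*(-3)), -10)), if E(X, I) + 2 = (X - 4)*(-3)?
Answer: 484 + 33*sqrt(22) ≈ 638.78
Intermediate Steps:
E(X, I) = 10 - 3*X (E(X, I) = -2 + (X - 4)*(-3) = -2 + (-4 + X)*(-3) = -2 + (12 - 3*X) = 10 - 3*X)
-11*(-54 + E(sqrt(7 - 5*(-3)), -10)) = -11*(-54 + (10 - 3*sqrt(7 - 5*(-3)))) = -11*(-54 + (10 - 3*sqrt(7 + 15))) = -11*(-54 + (10 - 3*sqrt(22))) = -11*(-44 - 3*sqrt(22)) = 484 + 33*sqrt(22)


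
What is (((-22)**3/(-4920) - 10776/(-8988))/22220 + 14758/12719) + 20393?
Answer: 379281576455983913/18597557724900 ≈ 20394.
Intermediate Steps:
(((-22)**3/(-4920) - 10776/(-8988))/22220 + 14758/12719) + 20393 = ((-10648*(-1/4920) - 10776*(-1/8988))*(1/22220) + 14758*(1/12719)) + 20393 = ((1331/615 + 898/749)*(1/22220) + 14758/12719) + 20393 = ((1549189/460635)*(1/22220) + 14758/12719) + 20393 = (1549189/10235309700 + 14758/12719) + 20393 = 21581772098213/18597557724900 + 20393 = 379281576455983913/18597557724900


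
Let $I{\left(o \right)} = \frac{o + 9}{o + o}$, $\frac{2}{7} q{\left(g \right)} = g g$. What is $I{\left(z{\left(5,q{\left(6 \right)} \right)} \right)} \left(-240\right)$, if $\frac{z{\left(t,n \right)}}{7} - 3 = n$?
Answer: $- \frac{36480}{301} \approx -121.2$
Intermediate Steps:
$q{\left(g \right)} = \frac{7 g^{2}}{2}$ ($q{\left(g \right)} = \frac{7 g g}{2} = \frac{7 g^{2}}{2}$)
$z{\left(t,n \right)} = 21 + 7 n$
$I{\left(o \right)} = \frac{9 + o}{2 o}$
$I{\left(z{\left(5,q{\left(6 \right)} \right)} \right)} \left(-240\right) = \frac{9 + \left(21 + 7 \frac{7 \cdot 6^{2}}{2}\right)}{2 \left(21 + 7 \frac{7 \cdot 6^{2}}{2}\right)} \left(-240\right) = \frac{9 + \left(21 + 7 \cdot \frac{7}{2} \cdot 36\right)}{2 \left(21 + 7 \cdot \frac{7}{2} \cdot 36\right)} \left(-240\right) = \frac{9 + \left(21 + 7 \cdot 126\right)}{2 \left(21 + 7 \cdot 126\right)} \left(-240\right) = \frac{9 + \left(21 + 882\right)}{2 \left(21 + 882\right)} \left(-240\right) = \frac{9 + 903}{2 \cdot 903} \left(-240\right) = \frac{1}{2} \cdot \frac{1}{903} \cdot 912 \left(-240\right) = \frac{152}{301} \left(-240\right) = - \frac{36480}{301}$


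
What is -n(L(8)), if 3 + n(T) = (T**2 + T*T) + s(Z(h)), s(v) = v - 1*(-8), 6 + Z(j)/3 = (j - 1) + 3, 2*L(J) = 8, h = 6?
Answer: -43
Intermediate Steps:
L(J) = 4 (L(J) = (1/2)*8 = 4)
Z(j) = -12 + 3*j (Z(j) = -18 + 3*((j - 1) + 3) = -18 + 3*((-1 + j) + 3) = -18 + 3*(2 + j) = -18 + (6 + 3*j) = -12 + 3*j)
s(v) = 8 + v (s(v) = v + 8 = 8 + v)
n(T) = 11 + 2*T**2 (n(T) = -3 + ((T**2 + T*T) + (8 + (-12 + 3*6))) = -3 + ((T**2 + T**2) + (8 + (-12 + 18))) = -3 + (2*T**2 + (8 + 6)) = -3 + (2*T**2 + 14) = -3 + (14 + 2*T**2) = 11 + 2*T**2)
-n(L(8)) = -(11 + 2*4**2) = -(11 + 2*16) = -(11 + 32) = -1*43 = -43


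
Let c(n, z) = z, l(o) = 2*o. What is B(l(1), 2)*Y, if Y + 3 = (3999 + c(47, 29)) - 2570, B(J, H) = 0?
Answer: 0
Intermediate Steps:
Y = 1455 (Y = -3 + ((3999 + 29) - 2570) = -3 + (4028 - 2570) = -3 + 1458 = 1455)
B(l(1), 2)*Y = 0*1455 = 0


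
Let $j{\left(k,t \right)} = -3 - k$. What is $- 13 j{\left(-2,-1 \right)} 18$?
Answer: $234$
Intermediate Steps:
$- 13 j{\left(-2,-1 \right)} 18 = - 13 \left(-3 - -2\right) 18 = - 13 \left(-3 + 2\right) 18 = \left(-13\right) \left(-1\right) 18 = 13 \cdot 18 = 234$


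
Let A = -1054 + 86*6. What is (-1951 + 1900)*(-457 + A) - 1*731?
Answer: 50014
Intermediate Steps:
A = -538 (A = -1054 + 516 = -538)
(-1951 + 1900)*(-457 + A) - 1*731 = (-1951 + 1900)*(-457 - 538) - 1*731 = -51*(-995) - 731 = 50745 - 731 = 50014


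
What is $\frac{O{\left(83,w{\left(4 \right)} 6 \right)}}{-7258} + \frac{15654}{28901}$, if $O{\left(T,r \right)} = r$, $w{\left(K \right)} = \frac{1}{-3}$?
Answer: $\frac{56837267}{104881729} \approx 0.54192$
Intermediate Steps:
$w{\left(K \right)} = - \frac{1}{3}$
$\frac{O{\left(83,w{\left(4 \right)} 6 \right)}}{-7258} + \frac{15654}{28901} = \frac{\left(- \frac{1}{3}\right) 6}{-7258} + \frac{15654}{28901} = \left(-2\right) \left(- \frac{1}{7258}\right) + 15654 \cdot \frac{1}{28901} = \frac{1}{3629} + \frac{15654}{28901} = \frac{56837267}{104881729}$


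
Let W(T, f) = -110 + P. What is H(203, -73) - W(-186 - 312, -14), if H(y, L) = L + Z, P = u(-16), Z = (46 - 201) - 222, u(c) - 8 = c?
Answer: -332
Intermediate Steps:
u(c) = 8 + c
Z = -377 (Z = -155 - 222 = -377)
P = -8 (P = 8 - 16 = -8)
H(y, L) = -377 + L (H(y, L) = L - 377 = -377 + L)
W(T, f) = -118 (W(T, f) = -110 - 8 = -118)
H(203, -73) - W(-186 - 312, -14) = (-377 - 73) - 1*(-118) = -450 + 118 = -332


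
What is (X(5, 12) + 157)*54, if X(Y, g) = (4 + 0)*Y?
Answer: 9558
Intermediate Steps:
X(Y, g) = 4*Y
(X(5, 12) + 157)*54 = (4*5 + 157)*54 = (20 + 157)*54 = 177*54 = 9558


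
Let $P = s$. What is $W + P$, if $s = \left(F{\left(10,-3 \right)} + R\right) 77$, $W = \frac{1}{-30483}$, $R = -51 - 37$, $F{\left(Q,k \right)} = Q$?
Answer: $- \frac{183080899}{30483} \approx -6006.0$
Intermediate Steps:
$R = -88$ ($R = -51 - 37 = -88$)
$W = - \frac{1}{30483} \approx -3.2805 \cdot 10^{-5}$
$s = -6006$ ($s = \left(10 - 88\right) 77 = \left(-78\right) 77 = -6006$)
$P = -6006$
$W + P = - \frac{1}{30483} - 6006 = - \frac{183080899}{30483}$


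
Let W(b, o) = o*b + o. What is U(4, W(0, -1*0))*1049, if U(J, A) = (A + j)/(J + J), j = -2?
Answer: -1049/4 ≈ -262.25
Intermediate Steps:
W(b, o) = o + b*o (W(b, o) = b*o + o = o + b*o)
U(J, A) = (-2 + A)/(2*J) (U(J, A) = (A - 2)/(J + J) = (-2 + A)/((2*J)) = (-2 + A)*(1/(2*J)) = (-2 + A)/(2*J))
U(4, W(0, -1*0))*1049 = ((1/2)*(-2 + (-1*0)*(1 + 0))/4)*1049 = ((1/2)*(1/4)*(-2 + 0*1))*1049 = ((1/2)*(1/4)*(-2 + 0))*1049 = ((1/2)*(1/4)*(-2))*1049 = -1/4*1049 = -1049/4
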